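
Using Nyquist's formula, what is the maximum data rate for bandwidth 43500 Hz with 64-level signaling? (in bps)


Rate = 2 * B * log2(M) = 2 * 43500 * 6.0 = 522000.0

522000.0 bps


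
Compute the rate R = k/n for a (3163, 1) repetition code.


Rate = k/n = 1/3163

1/3163


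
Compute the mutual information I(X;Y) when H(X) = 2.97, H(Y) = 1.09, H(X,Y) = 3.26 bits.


I(X;Y) = H(X) + H(Y) - H(X,Y) = 2.97 + 1.09 - 3.26 = 0.8

0.8 bits


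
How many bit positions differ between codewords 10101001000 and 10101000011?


Count differing positions: . . . . . . . ^ . ^ ^ = 3 differences

3


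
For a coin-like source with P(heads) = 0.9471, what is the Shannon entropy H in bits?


H = -p*log2(p) - (1-p)*log2(1-p). -0.9471*log2(0.9471) = 0.074263; -0.0529*log2(0.0529) = 0.224327. H = 0.074263 + 0.224327 = 0.2986

0.2986 bits


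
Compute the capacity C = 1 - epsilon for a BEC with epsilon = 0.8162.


C = 1 - epsilon = 1 - 0.8162 = 0.1838

0.1838 bits


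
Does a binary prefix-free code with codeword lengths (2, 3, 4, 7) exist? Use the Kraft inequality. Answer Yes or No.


Kraft sum = sum(2^(-l_i)) = 0.4453, need <= 1. Result: satisfied (a binary prefix-free code with these lengths exists)

Yes


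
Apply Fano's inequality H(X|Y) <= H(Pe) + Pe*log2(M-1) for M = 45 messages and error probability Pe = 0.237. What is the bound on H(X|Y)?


H(Pe) = -Pe*log2(Pe) - (1-Pe)*log2(1-Pe) = -0.237*log2(0.237) - 0.763*log2(0.763) = 0.492259 + 0.297757 = 0.79. Pe*log2(M-1) = 0.237*log2(44) = 1.293885. Bound = H(Pe) + Pe*log2(M-1) = 0.492259 + 0.297757 + 1.293885 = 2.0839

2.0839 bits


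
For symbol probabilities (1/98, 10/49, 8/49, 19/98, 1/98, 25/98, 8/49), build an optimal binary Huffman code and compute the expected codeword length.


Huffman construction (repeatedly merge the two least-probable nodes; each merge adds 1 bit to every symbol beneath it): 1/98 + 1/98 = 1/49; 1/49 + 8/49 = 9/49; 8/49 + 9/49 = 17/49; 19/98 + 10/49 = 39/98; 25/98 + 17/49 = 59/98; 39/98 + 59/98 = 1. Resulting codeword lengths (in the order the probabilities were given): (5, 2, 4, 2, 5, 2, 3). L_avg = sum(p_i * l_i) = 1/98*5 + 10/49*2 + 8/49*4 + 19/98*2 + 1/98*5 + 25/98*2 + 8/49*3 = 125/49 = 2.551

2.551 bits


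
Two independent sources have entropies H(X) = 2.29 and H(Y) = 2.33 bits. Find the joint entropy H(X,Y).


For independent variables, H(X,Y) = H(X) + H(Y) = 2.29 + 2.33 = 4.62

4.62 bits


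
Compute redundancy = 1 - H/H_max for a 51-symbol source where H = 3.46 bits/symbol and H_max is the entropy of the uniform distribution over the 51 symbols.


H_max = log2(K) = log2(51) = 5.6724 bits/symbol. Redundancy = 1 - H/H_max = 1 - 3.46/5.6724 = 1 - 0.61 = 0.39

0.39


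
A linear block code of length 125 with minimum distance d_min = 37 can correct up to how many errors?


Correction capability = floor((d-1)/2) = floor((37-1)/2) = 18

18 errors


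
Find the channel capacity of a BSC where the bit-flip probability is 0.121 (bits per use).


H(p) = -p*log2(p) - (1-p)*log2(1-p) = -0.121*log2(0.121) - 0.879*log2(0.879) = 0.368677 + 0.163551 = 0.5322. C = 1 - H(p) = 1 - 0.5322 = 0.4678

0.4678 bits


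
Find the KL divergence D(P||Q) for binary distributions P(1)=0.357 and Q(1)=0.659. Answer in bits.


KL = p*log2(p/q) + (1-p)*log2((1-p)/(1-q)) = 0.357*log2(0.357/0.659) + 0.643*log2(0.643/0.341) = 0.2727

0.2727 bits


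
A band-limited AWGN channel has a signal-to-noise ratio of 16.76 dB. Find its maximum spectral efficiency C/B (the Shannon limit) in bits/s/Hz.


SNR_linear = 10^(16.76/10) = 47.4242; C/B = log2(1 + SNR_linear) = log2(1 + 47.4242) = 5.5977

5.5977 bits/s/Hz


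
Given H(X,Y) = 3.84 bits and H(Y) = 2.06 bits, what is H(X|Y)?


H(X|Y) = H(X,Y) - H(Y) = 3.84 - 2.06 = 1.78

1.78 bits


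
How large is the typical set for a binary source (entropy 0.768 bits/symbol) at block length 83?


log2|A_typical| = nH = 83 * 0.768 = 63.744, so |A_typical| ~ 2^63.744 = 1.545e+19

1.545e+19


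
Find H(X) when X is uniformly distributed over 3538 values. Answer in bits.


H = log2(n) = log2(3538) = 11.7887

11.7887 bits


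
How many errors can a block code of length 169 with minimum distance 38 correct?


Correction capability = floor((d-1)/2) = floor((38-1)/2) = 18

18 errors


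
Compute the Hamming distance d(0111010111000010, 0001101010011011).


Count differing positions: . ^ ^ . ^ ^ ^ ^ . ^ . ^ ^ . . ^ = 10 differences

10


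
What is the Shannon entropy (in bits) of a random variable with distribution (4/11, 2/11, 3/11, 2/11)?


H = -sum(p_i * log2(p_i)). Terms: -(4/11)*log2(4/11) = 0.530702; -(2/11)*log2(2/11) = 0.447169; -(3/11)*log2(3/11) = 0.511219; -(2/11)*log2(2/11) = 0.447169. H = 0.530702 + 0.447169 + 0.511219 + 0.447169 = 1.9363

1.9363 bits


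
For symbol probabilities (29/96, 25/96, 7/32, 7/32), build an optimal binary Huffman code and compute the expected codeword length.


Huffman construction (repeatedly merge the two least-probable nodes; each merge adds 1 bit to every symbol beneath it): 7/32 + 7/32 = 7/16; 25/96 + 29/96 = 9/16; 7/16 + 9/16 = 1. Resulting codeword lengths (in the order the probabilities were given): (2, 2, 2, 2). L_avg = sum(p_i * l_i) = 29/96*2 + 25/96*2 + 7/32*2 + 7/32*2 = 2

2.0 bits


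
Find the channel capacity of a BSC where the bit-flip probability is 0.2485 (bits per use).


H(p) = -p*log2(p) - (1-p)*log2(1-p) = -0.2485*log2(0.2485) - 0.7515*log2(0.7515) = 0.499158 + 0.309734 = 0.8089. C = 1 - H(p) = 1 - 0.8089 = 0.1911

0.1911 bits


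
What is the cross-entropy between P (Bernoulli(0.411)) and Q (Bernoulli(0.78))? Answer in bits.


H(P,Q) = -p*log2(q) - (1-p)*log2(1-q). -0.411*log2(0.78) = 0.147325; -0.589*log2(0.22) = 1.286626. H(P,Q) = 0.147325 + 1.286626 = 1.434

1.434 bits


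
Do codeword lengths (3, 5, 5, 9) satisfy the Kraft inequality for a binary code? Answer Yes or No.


Kraft sum = sum(2^(-l_i)) = 0.1895, need <= 1. Result: satisfied (a binary prefix-free code with these lengths exists)

Yes


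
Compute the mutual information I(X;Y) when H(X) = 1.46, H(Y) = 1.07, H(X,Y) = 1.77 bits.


I(X;Y) = H(X) + H(Y) - H(X,Y) = 1.46 + 1.07 - 1.77 = 0.76

0.76 bits


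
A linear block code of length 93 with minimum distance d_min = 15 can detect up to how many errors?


Detection capability = d_min - 1 = 15 - 1 = 14

14 errors


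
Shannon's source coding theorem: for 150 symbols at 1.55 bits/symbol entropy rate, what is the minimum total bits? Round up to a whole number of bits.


Minimum bits >= n * H = 150 * 1.55 = 232.5, rounded up to a whole number of bits = 233

233 bits


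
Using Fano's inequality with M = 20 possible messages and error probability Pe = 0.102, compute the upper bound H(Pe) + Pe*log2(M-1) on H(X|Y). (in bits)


H(Pe) = -Pe*log2(Pe) - (1-Pe)*log2(1-Pe) = -0.102*log2(0.102) - 0.898*log2(0.898) = 0.335923 + 0.139381 = 0.4753. Pe*log2(M-1) = 0.102*log2(19) = 0.433289. Bound = H(Pe) + Pe*log2(M-1) = 0.335923 + 0.139381 + 0.433289 = 0.9086

0.9086 bits


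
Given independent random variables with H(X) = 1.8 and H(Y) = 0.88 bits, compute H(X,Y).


For independent variables, H(X,Y) = H(X) + H(Y) = 1.8 + 0.88 = 2.68

2.68 bits


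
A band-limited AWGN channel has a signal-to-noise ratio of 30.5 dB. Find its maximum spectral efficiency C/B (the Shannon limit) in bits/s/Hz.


SNR_linear = 10^(30.5/10) = 1122.0185; C/B = log2(1 + SNR_linear) = log2(1 + 1122.0185) = 10.1332

10.1332 bits/s/Hz


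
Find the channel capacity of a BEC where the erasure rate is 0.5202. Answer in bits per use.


C = 1 - epsilon = 1 - 0.5202 = 0.4798

0.4798 bits


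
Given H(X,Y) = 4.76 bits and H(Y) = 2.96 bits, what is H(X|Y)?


H(X|Y) = H(X,Y) - H(Y) = 4.76 - 2.96 = 1.8

1.8 bits


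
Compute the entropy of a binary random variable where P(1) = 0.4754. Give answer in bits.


H = -p*log2(p) - (1-p)*log2(1-p). -0.4754*log2(0.4754) = 0.510003; -0.5246*log2(0.5246) = 0.488251. H = 0.510003 + 0.488251 = 0.9983

0.9983 bits


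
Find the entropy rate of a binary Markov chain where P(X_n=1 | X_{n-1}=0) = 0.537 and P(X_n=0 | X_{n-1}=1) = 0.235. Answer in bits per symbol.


Stationary distribution: pi_0 = p10/(p01+p10) = 0.3044, pi_1 = 0.6956. Entropy rate H' = pi_0*H(p01) + pi_1*H(p10) = 0.3044*0.996 + 0.6956*0.7866 = 0.8504

0.8504 bits/symbol


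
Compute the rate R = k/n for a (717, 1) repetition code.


Rate = k/n = 1/717

1/717


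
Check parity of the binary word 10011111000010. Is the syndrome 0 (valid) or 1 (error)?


Syndrome = XOR of all bits = 1 XOR 0 XOR 0 XOR 1 XOR 1 XOR 1 XOR 1 XOR 1 XOR 0 XOR 0 XOR 0 XOR 0 XOR 1 XOR 0 = 1

1


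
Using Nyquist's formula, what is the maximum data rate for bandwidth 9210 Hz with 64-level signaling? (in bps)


Rate = 2 * B * log2(M) = 2 * 9210 * 6.0 = 110520.0

110520.0 bps


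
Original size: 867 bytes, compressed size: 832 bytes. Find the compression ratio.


Ratio = original / compressed = 867 / 832 = 1.0421

1.0421


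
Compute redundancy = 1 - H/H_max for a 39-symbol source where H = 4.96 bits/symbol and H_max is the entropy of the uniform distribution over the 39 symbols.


H_max = log2(K) = log2(39) = 5.2854 bits/symbol. Redundancy = 1 - H/H_max = 1 - 4.96/5.2854 = 1 - 0.9384 = 0.0616

0.0616


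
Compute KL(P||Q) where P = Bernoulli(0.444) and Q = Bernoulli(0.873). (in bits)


KL = p*log2(p/q) + (1-p)*log2((1-p)/(1-q)) = 0.444*log2(0.444/0.873) + 0.556*log2(0.556/0.127) = 0.7513

0.7513 bits


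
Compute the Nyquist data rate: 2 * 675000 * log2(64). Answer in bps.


Rate = 2 * B * log2(M) = 2 * 675000 * 6.0 = 8100000.0

8100000.0 bps


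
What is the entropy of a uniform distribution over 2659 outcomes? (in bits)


H = log2(n) = log2(2659) = 11.3767

11.3767 bits


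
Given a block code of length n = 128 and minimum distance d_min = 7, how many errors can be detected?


Detection capability = d_min - 1 = 7 - 1 = 6

6 errors


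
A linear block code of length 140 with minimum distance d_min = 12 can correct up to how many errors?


Correction capability = floor((d-1)/2) = floor((12-1)/2) = 5

5 errors


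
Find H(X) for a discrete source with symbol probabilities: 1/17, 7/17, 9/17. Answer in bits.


H = -sum(p_i * log2(p_i)). Terms: -(1/17)*log2(1/17) = 0.240439; -(7/17)*log2(7/17) = 0.527103; -(9/17)*log2(9/17) = 0.485755. H = 0.240439 + 0.527103 + 0.485755 = 1.2533

1.2533 bits


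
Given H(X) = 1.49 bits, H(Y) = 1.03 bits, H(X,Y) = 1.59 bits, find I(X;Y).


I(X;Y) = H(X) + H(Y) - H(X,Y) = 1.49 + 1.03 - 1.59 = 0.93

0.93 bits


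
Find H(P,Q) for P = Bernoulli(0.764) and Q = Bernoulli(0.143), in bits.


H(P,Q) = -p*log2(q) - (1-p)*log2(1-q). -0.764*log2(0.143) = 2.143717; -0.236*log2(0.857) = 0.052541. H(P,Q) = 2.143717 + 0.052541 = 2.1963

2.1963 bits


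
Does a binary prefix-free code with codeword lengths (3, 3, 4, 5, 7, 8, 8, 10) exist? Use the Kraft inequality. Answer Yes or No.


Kraft sum = sum(2^(-l_i)) = 0.3604, need <= 1. Result: satisfied (a binary prefix-free code with these lengths exists)

Yes


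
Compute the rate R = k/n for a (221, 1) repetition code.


Rate = k/n = 1/221

1/221


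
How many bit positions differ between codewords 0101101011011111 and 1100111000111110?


Count differing positions: ^ . . ^ . ^ . . ^ ^ ^ . . . . ^ = 7 differences

7


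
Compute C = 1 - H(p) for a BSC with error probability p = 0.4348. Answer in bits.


H(p) = -p*log2(p) - (1-p)*log2(1-p) = -0.4348*log2(0.4348) - 0.5652*log2(0.5652) = 0.522445 + 0.465254 = 0.9877. C = 1 - H(p) = 1 - 0.9877 = 0.0123

0.0123 bits


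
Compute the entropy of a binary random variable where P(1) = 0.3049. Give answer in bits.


H = -p*log2(p) - (1-p)*log2(1-p). -0.3049*log2(0.3049) = 0.522474; -0.6951*log2(0.6951) = 0.364724. H = 0.522474 + 0.364724 = 0.8872

0.8872 bits


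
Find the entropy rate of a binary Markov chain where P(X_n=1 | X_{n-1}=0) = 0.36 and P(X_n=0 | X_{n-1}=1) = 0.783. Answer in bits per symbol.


Stationary distribution: pi_0 = p10/(p01+p10) = 0.685, pi_1 = 0.315. Entropy rate H' = pi_0*H(p01) + pi_1*H(p10) = 0.685*0.9427 + 0.315*0.7547 = 0.8835

0.8835 bits/symbol


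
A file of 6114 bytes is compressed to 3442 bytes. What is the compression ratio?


Ratio = original / compressed = 6114 / 3442 = 1.7763

1.7763


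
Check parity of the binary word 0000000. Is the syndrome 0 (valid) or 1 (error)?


Syndrome = XOR of all bits = 0 XOR 0 XOR 0 XOR 0 XOR 0 XOR 0 XOR 0 = 0

0


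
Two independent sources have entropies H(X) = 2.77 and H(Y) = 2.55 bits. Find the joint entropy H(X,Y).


For independent variables, H(X,Y) = H(X) + H(Y) = 2.77 + 2.55 = 5.32

5.32 bits


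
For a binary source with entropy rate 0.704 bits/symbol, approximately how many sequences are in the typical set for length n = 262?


log2|A_typical| = nH = 262 * 0.704 = 184.448, so |A_typical| ~ 2^184.448 = 3.345e+55

3.345e+55


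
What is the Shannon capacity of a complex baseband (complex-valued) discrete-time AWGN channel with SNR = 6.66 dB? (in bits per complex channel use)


SNR_linear = 10^(6.66/10) = 4.6345; C = log2(1 + SNR_linear) = log2(1 + 4.6345) = 2.4943

2.4943 bits/channel use


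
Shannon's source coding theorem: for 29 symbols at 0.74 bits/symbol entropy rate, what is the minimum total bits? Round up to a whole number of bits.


Minimum bits >= n * H = 29 * 0.74 = 21.46, rounded up to a whole number of bits = 22

22 bits


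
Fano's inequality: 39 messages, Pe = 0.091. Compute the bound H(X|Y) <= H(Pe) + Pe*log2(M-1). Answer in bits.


H(Pe) = -Pe*log2(Pe) - (1-Pe)*log2(1-Pe) = -0.091*log2(0.091) - 0.909*log2(0.909) = 0.314677 + 0.125122 = 0.4398. Pe*log2(M-1) = 0.091*log2(38) = 0.477561. Bound = H(Pe) + Pe*log2(M-1) = 0.314677 + 0.125122 + 0.477561 = 0.9174

0.9174 bits


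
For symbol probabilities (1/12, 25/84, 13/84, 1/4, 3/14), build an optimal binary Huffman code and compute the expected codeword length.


Huffman construction (repeatedly merge the two least-probable nodes; each merge adds 1 bit to every symbol beneath it): 1/12 + 13/84 = 5/21; 3/14 + 5/21 = 19/42; 1/4 + 25/84 = 23/42; 19/42 + 23/42 = 1. Resulting codeword lengths (in the order the probabilities were given): (3, 2, 3, 2, 2). L_avg = sum(p_i * l_i) = 1/12*3 + 25/84*2 + 13/84*3 + 1/4*2 + 3/14*2 = 47/21 = 2.2381

2.2381 bits


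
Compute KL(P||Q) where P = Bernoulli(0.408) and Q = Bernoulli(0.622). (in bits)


KL = p*log2(p/q) + (1-p)*log2((1-p)/(1-q)) = 0.408*log2(0.408/0.622) + 0.592*log2(0.592/0.378) = 0.1349

0.1349 bits


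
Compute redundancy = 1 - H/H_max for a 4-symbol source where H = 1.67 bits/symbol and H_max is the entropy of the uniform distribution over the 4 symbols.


H_max = log2(K) = log2(4) = 2.0 bits/symbol. Redundancy = 1 - H/H_max = 1 - 1.67/2.0 = 1 - 0.835 = 0.165

0.165


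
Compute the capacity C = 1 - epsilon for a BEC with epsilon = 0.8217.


C = 1 - epsilon = 1 - 0.8217 = 0.1783

0.1783 bits


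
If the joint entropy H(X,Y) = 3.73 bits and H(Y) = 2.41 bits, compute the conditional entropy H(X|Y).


H(X|Y) = H(X,Y) - H(Y) = 3.73 - 2.41 = 1.32

1.32 bits


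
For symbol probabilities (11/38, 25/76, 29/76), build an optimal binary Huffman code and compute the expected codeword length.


Huffman construction (repeatedly merge the two least-probable nodes; each merge adds 1 bit to every symbol beneath it): 11/38 + 25/76 = 47/76; 29/76 + 47/76 = 1. Resulting codeword lengths (in the order the probabilities were given): (2, 2, 1). L_avg = sum(p_i * l_i) = 11/38*2 + 25/76*2 + 29/76*1 = 123/76 = 1.6184

1.6184 bits


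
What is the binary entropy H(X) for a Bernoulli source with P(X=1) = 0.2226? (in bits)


H = -p*log2(p) - (1-p)*log2(1-p). -0.2226*log2(0.2226) = 0.482480; -0.7774*log2(0.7774) = 0.282407. H = 0.482480 + 0.282407 = 0.7649

0.7649 bits


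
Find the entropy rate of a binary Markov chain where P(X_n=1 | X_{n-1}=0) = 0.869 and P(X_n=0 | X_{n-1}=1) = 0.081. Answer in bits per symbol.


Stationary distribution: pi_0 = p10/(p01+p10) = 0.0853, pi_1 = 0.9147. Entropy rate H' = pi_0*H(p01) + pi_1*H(p10) = 0.0853*0.5602 + 0.9147*0.4057 = 0.4189

0.4189 bits/symbol


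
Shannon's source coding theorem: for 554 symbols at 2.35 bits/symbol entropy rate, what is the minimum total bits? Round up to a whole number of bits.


Minimum bits >= n * H = 554 * 2.35 = 1301.9, rounded up to a whole number of bits = 1302

1302 bits


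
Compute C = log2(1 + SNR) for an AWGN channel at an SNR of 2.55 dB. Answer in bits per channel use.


SNR_linear = 10^(2.55/10) = 1.7989; C = log2(1 + SNR_linear) = log2(1 + 1.7989) = 1.4848

1.4848 bits/channel use


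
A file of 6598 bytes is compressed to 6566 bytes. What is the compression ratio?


Ratio = original / compressed = 6598 / 6566 = 1.0049

1.0049


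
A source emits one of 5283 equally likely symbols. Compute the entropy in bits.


H = log2(n) = log2(5283) = 12.3671

12.3671 bits


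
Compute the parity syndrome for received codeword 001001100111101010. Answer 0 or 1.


Syndrome = XOR of all bits = 0 XOR 0 XOR 1 XOR 0 XOR 0 XOR 1 XOR 1 XOR 0 XOR 0 XOR 1 XOR 1 XOR 1 XOR 1 XOR 0 XOR 1 XOR 0 XOR 1 XOR 0 = 1

1


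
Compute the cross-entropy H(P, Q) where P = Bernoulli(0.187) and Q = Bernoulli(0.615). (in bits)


H(P,Q) = -p*log2(q) - (1-p)*log2(1-q). -0.187*log2(0.615) = 0.131151; -0.813*log2(0.385) = 1.119558. H(P,Q) = 0.131151 + 1.119558 = 1.2507

1.2507 bits


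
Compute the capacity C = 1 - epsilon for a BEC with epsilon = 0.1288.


C = 1 - epsilon = 1 - 0.1288 = 0.8712

0.8712 bits


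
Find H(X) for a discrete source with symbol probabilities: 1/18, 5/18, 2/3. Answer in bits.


H = -sum(p_i * log2(p_i)). Terms: -(1/18)*log2(1/18) = 0.231663; -(5/18)*log2(5/18) = 0.513332; -(2/3)*log2(2/3) = 0.389975. H = 0.231663 + 0.513332 + 0.389975 = 1.135

1.135 bits


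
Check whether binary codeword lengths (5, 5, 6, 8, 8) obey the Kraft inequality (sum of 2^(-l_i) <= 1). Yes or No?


Kraft sum = sum(2^(-l_i)) = 0.0859, need <= 1. Result: satisfied (a binary prefix-free code with these lengths exists)

Yes


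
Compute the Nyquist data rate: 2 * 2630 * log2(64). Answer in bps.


Rate = 2 * B * log2(M) = 2 * 2630 * 6.0 = 31560.0

31560.0 bps


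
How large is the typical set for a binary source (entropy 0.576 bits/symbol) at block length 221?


log2|A_typical| = nH = 221 * 0.576 = 127.296, so |A_typical| ~ 2^127.296 = 2.089e+38

2.089e+38


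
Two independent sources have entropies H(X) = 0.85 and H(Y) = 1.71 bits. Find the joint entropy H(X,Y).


For independent variables, H(X,Y) = H(X) + H(Y) = 0.85 + 1.71 = 2.56

2.56 bits


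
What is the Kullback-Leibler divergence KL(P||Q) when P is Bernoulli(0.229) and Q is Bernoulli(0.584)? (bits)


KL = p*log2(p/q) + (1-p)*log2((1-p)/(1-q)) = 0.229*log2(0.229/0.584) + 0.771*log2(0.771/0.416) = 0.377

0.377 bits


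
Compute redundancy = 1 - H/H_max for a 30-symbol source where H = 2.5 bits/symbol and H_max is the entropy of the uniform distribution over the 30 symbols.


H_max = log2(K) = log2(30) = 4.9069 bits/symbol. Redundancy = 1 - H/H_max = 1 - 2.5/4.9069 = 1 - 0.5095 = 0.4905

0.4905


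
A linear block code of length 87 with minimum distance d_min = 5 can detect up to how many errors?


Detection capability = d_min - 1 = 5 - 1 = 4

4 errors


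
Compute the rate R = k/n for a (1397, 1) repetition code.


Rate = k/n = 1/1397

1/1397


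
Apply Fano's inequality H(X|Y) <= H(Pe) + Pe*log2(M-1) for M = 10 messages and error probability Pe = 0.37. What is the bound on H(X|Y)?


H(Pe) = -Pe*log2(Pe) - (1-Pe)*log2(1-Pe) = -0.37*log2(0.37) - 0.63*log2(0.63) = 0.530729 + 0.419943 = 0.9507. Pe*log2(M-1) = 0.37*log2(9) = 1.172872. Bound = H(Pe) + Pe*log2(M-1) = 0.530729 + 0.419943 + 1.172872 = 2.1235

2.1235 bits


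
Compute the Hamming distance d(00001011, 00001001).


Count differing positions: . . . . . . ^ . = 1 differences

1


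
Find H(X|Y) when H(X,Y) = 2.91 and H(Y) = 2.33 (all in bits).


H(X|Y) = H(X,Y) - H(Y) = 2.91 - 2.33 = 0.58

0.58 bits


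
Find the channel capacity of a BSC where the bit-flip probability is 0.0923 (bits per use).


H(p) = -p*log2(p) - (1-p)*log2(1-p) = -0.0923*log2(0.0923) - 0.9077*log2(0.9077) = 0.317284 + 0.126817 = 0.4441. C = 1 - H(p) = 1 - 0.4441 = 0.5559

0.5559 bits


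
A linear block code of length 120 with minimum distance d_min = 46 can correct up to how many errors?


Correction capability = floor((d-1)/2) = floor((46-1)/2) = 22

22 errors


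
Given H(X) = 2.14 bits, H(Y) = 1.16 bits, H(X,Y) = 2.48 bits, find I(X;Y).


I(X;Y) = H(X) + H(Y) - H(X,Y) = 2.14 + 1.16 - 2.48 = 0.82

0.82 bits


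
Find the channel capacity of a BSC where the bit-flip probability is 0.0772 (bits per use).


H(p) = -p*log2(p) - (1-p)*log2(1-p) = -0.0772*log2(0.0772) - 0.9228*log2(0.9228) = 0.285274 + 0.106962 = 0.3922. C = 1 - H(p) = 1 - 0.3922 = 0.6078

0.6078 bits


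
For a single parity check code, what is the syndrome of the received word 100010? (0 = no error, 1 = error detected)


Syndrome = XOR of all bits = 1 XOR 0 XOR 0 XOR 0 XOR 1 XOR 0 = 0

0


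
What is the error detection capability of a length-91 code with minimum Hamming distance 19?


Detection capability = d_min - 1 = 19 - 1 = 18

18 errors


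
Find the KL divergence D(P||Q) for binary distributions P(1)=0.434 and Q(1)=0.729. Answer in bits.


KL = p*log2(p/q) + (1-p)*log2((1-p)/(1-q)) = 0.434*log2(0.434/0.729) + 0.566*log2(0.566/0.271) = 0.2767

0.2767 bits


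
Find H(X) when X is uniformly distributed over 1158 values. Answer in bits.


H = log2(n) = log2(1158) = 10.1774

10.1774 bits


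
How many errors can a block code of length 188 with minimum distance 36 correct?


Correction capability = floor((d-1)/2) = floor((36-1)/2) = 17

17 errors


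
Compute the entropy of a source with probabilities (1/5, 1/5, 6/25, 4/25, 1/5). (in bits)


H = -sum(p_i * log2(p_i)). Terms: -(1/5)*log2(1/5) = 0.464386; -(1/5)*log2(1/5) = 0.464386; -(6/25)*log2(6/25) = 0.494134; -(4/25)*log2(4/25) = 0.423017; -(1/5)*log2(1/5) = 0.464386. H = 0.464386 + 0.464386 + 0.494134 + 0.423017 + 0.464386 = 2.3103

2.3103 bits


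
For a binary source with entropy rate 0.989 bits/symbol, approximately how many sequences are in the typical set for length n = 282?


log2|A_typical| = nH = 282 * 0.989 = 278.898, so |A_typical| ~ 2^278.898 = 9.050e+83

9.050e+83


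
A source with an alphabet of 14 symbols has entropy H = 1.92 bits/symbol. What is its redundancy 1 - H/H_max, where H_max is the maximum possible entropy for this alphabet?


H_max = log2(K) = log2(14) = 3.8074 bits/symbol. Redundancy = 1 - H/H_max = 1 - 1.92/3.8074 = 1 - 0.5043 = 0.4957

0.4957


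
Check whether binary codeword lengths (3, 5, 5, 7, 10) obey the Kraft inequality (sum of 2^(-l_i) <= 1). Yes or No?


Kraft sum = sum(2^(-l_i)) = 0.1963, need <= 1. Result: satisfied (a binary prefix-free code with these lengths exists)

Yes


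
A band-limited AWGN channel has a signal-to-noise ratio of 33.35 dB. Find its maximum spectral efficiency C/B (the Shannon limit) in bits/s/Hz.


SNR_linear = 10^(33.35/10) = 2162.7185; C/B = log2(1 + SNR_linear) = log2(1 + 2162.7185) = 11.0793

11.0793 bits/s/Hz


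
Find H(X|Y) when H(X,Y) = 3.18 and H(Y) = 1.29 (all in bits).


H(X|Y) = H(X,Y) - H(Y) = 3.18 - 1.29 = 1.89

1.89 bits


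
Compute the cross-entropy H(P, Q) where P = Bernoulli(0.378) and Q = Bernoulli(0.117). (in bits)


H(P,Q) = -p*log2(q) - (1-p)*log2(1-q). -0.378*log2(0.117) = 1.170069; -0.622*log2(0.883) = 0.111658. H(P,Q) = 1.170069 + 0.111658 = 1.2817

1.2817 bits


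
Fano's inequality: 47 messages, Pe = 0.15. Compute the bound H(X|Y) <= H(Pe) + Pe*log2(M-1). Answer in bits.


H(Pe) = -Pe*log2(Pe) - (1-Pe)*log2(1-Pe) = -0.15*log2(0.15) - 0.85*log2(0.85) = 0.410545 + 0.199295 = 0.6098. Pe*log2(M-1) = 0.15*log2(46) = 0.828534. Bound = H(Pe) + Pe*log2(M-1) = 0.410545 + 0.199295 + 0.828534 = 1.4384

1.4384 bits


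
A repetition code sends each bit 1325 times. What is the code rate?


Rate = k/n = 1/1325

1/1325


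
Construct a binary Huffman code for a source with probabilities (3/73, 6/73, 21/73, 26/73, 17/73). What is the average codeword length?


Huffman construction (repeatedly merge the two least-probable nodes; each merge adds 1 bit to every symbol beneath it): 3/73 + 6/73 = 9/73; 9/73 + 17/73 = 26/73; 21/73 + 26/73 = 47/73; 26/73 + 47/73 = 1. Resulting codeword lengths (in the order the probabilities were given): (3, 3, 2, 2, 2). L_avg = sum(p_i * l_i) = 3/73*3 + 6/73*3 + 21/73*2 + 26/73*2 + 17/73*2 = 155/73 = 2.1233

2.1233 bits


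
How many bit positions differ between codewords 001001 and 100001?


Count differing positions: ^ . ^ . . . = 2 differences

2


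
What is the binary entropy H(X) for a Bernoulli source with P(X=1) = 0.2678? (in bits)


H = -p*log2(p) - (1-p)*log2(1-p). -0.2678*log2(0.2678) = 0.509027; -0.7322*log2(0.7322) = 0.329263. H = 0.509027 + 0.329263 = 0.8383

0.8383 bits


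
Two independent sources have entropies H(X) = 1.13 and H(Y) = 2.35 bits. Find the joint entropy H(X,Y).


For independent variables, H(X,Y) = H(X) + H(Y) = 1.13 + 2.35 = 3.48

3.48 bits


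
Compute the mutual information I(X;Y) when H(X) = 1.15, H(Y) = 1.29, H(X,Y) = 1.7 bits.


I(X;Y) = H(X) + H(Y) - H(X,Y) = 1.15 + 1.29 - 1.7 = 0.74

0.74 bits


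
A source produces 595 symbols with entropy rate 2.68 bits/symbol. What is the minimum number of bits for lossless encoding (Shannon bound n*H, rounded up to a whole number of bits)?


Minimum bits >= n * H = 595 * 2.68 = 1594.6, rounded up to a whole number of bits = 1595

1595 bits


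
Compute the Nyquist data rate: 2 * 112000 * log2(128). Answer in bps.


Rate = 2 * B * log2(M) = 2 * 112000 * 7.0 = 1568000.0

1568000.0 bps


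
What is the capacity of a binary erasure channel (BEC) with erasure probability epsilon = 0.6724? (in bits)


C = 1 - epsilon = 1 - 0.6724 = 0.3276

0.3276 bits


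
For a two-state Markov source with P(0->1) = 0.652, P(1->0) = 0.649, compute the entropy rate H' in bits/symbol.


Stationary distribution: pi_0 = p10/(p01+p10) = 0.4988, pi_1 = 0.5012. Entropy rate H' = pi_0*H(p01) + pi_1*H(p10) = 0.4988*0.9323 + 0.5012*0.935 = 0.9336

0.9336 bits/symbol


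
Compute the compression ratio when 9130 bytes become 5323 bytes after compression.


Ratio = original / compressed = 9130 / 5323 = 1.7152

1.7152


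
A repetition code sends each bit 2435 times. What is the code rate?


Rate = k/n = 1/2435

1/2435


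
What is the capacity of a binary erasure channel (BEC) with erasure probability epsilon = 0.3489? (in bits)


C = 1 - epsilon = 1 - 0.3489 = 0.6511

0.6511 bits


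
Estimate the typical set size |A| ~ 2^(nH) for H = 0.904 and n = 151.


log2|A_typical| = nH = 151 * 0.904 = 136.504, so |A_typical| ~ 2^136.504 = 1.235e+41

1.235e+41


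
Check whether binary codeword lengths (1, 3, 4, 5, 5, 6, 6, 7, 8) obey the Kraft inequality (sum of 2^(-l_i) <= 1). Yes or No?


Kraft sum = sum(2^(-l_i)) = 0.793, need <= 1. Result: satisfied (a binary prefix-free code with these lengths exists)

Yes


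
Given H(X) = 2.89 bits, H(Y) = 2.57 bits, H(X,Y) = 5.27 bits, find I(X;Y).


I(X;Y) = H(X) + H(Y) - H(X,Y) = 2.89 + 2.57 - 5.27 = 0.19

0.19 bits


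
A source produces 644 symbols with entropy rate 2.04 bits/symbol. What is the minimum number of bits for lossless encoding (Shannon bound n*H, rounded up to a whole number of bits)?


Minimum bits >= n * H = 644 * 2.04 = 1313.76, rounded up to a whole number of bits = 1314

1314 bits


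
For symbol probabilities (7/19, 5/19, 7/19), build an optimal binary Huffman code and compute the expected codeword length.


Huffman construction (repeatedly merge the two least-probable nodes; each merge adds 1 bit to every symbol beneath it): 5/19 + 7/19 = 12/19; 7/19 + 12/19 = 1. Resulting codeword lengths (in the order the probabilities were given): (2, 2, 1). L_avg = sum(p_i * l_i) = 7/19*2 + 5/19*2 + 7/19*1 = 31/19 = 1.6316

1.6316 bits


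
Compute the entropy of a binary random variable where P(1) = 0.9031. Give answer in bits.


H = -p*log2(p) - (1-p)*log2(1-p). -0.9031*log2(0.9031) = 0.132794; -0.0969*log2(0.0969) = 0.326297. H = 0.132794 + 0.326297 = 0.4591

0.4591 bits


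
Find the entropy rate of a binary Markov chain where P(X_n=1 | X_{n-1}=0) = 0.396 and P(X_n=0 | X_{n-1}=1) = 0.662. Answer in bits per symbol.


Stationary distribution: pi_0 = p10/(p01+p10) = 0.6257, pi_1 = 0.3743. Entropy rate H' = pi_0*H(p01) + pi_1*H(p10) = 0.6257*0.9686 + 0.3743*0.9229 = 0.9515

0.9515 bits/symbol


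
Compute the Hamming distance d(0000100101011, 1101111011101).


Count differing positions: ^ ^ . ^ . ^ ^ ^ ^ . ^ ^ . = 9 differences

9


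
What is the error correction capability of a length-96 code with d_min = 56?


Correction capability = floor((d-1)/2) = floor((56-1)/2) = 27

27 errors


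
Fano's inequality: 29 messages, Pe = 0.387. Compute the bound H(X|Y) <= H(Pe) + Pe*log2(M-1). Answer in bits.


H(Pe) = -Pe*log2(Pe) - (1-Pe)*log2(1-Pe) = -0.387*log2(0.387) - 0.613*log2(0.613) = 0.530033 + 0.432803 = 0.9628. Pe*log2(M-1) = 0.387*log2(28) = 1.860446. Bound = H(Pe) + Pe*log2(M-1) = 0.530033 + 0.432803 + 1.860446 = 2.8233

2.8233 bits


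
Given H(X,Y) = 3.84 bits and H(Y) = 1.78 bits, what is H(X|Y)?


H(X|Y) = H(X,Y) - H(Y) = 3.84 - 1.78 = 2.06

2.06 bits


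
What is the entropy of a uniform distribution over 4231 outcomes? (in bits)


H = log2(n) = log2(4231) = 12.0468

12.0468 bits


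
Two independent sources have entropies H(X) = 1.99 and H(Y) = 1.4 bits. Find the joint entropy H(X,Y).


For independent variables, H(X,Y) = H(X) + H(Y) = 1.99 + 1.4 = 3.39

3.39 bits


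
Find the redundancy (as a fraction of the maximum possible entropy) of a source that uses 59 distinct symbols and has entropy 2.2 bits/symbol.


H_max = log2(K) = log2(59) = 5.8826 bits/symbol. Redundancy = 1 - H/H_max = 1 - 2.2/5.8826 = 1 - 0.374 = 0.626

0.626


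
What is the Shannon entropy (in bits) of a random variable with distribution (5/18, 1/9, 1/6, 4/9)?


H = -sum(p_i * log2(p_i)). Terms: -(5/18)*log2(5/18) = 0.513332; -(1/9)*log2(1/9) = 0.352214; -(1/6)*log2(1/6) = 0.430827; -(4/9)*log2(4/9) = 0.519967. H = 0.513332 + 0.352214 + 0.430827 + 0.519967 = 1.8163

1.8163 bits


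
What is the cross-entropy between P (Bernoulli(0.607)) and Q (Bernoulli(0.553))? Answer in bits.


H(P,Q) = -p*log2(q) - (1-p)*log2(1-q). -0.607*log2(0.553) = 0.518772; -0.393*log2(0.447) = 0.456530. H(P,Q) = 0.518772 + 0.456530 = 0.9753

0.9753 bits


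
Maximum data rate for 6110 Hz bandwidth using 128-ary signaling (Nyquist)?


Rate = 2 * B * log2(M) = 2 * 6110 * 7.0 = 85540.0

85540.0 bps


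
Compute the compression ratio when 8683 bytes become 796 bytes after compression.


Ratio = original / compressed = 8683 / 796 = 10.9083

10.9083


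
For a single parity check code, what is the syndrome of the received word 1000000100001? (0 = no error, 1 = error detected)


Syndrome = XOR of all bits = 1 XOR 0 XOR 0 XOR 0 XOR 0 XOR 0 XOR 0 XOR 1 XOR 0 XOR 0 XOR 0 XOR 0 XOR 1 = 1

1


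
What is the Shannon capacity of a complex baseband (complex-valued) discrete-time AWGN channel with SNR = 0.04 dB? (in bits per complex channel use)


SNR_linear = 10^(0.04/10) = 1.0093; C = log2(1 + SNR_linear) = log2(1 + 1.0093) = 1.0067

1.0067 bits/channel use


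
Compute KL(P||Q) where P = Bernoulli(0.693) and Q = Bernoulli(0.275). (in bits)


KL = p*log2(p/q) + (1-p)*log2((1-p)/(1-q)) = 0.693*log2(0.693/0.275) + 0.307*log2(0.307/0.725) = 0.5435

0.5435 bits


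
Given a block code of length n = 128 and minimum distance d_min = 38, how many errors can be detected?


Detection capability = d_min - 1 = 38 - 1 = 37

37 errors


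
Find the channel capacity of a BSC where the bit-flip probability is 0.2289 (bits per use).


H(p) = -p*log2(p) - (1-p)*log2(1-p) = -0.2289*log2(0.2289) - 0.7711*log2(0.7711) = 0.486919 + 0.289170 = 0.7761. C = 1 - H(p) = 1 - 0.7761 = 0.2239

0.2239 bits


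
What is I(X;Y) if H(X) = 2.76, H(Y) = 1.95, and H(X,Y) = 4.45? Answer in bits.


I(X;Y) = H(X) + H(Y) - H(X,Y) = 2.76 + 1.95 - 4.45 = 0.26

0.26 bits


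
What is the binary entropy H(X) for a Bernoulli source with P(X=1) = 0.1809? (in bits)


H = -p*log2(p) - (1-p)*log2(1-p). -0.1809*log2(0.1809) = 0.446232; -0.8191*log2(0.8191) = 0.235809. H = 0.446232 + 0.235809 = 0.682

0.682 bits


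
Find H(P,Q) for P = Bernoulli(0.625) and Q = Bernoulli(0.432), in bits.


H(P,Q) = -p*log2(q) - (1-p)*log2(1-q). -0.625*log2(0.432) = 0.756810; -0.375*log2(0.568) = 0.306014. H(P,Q) = 0.756810 + 0.306014 = 1.0628

1.0628 bits


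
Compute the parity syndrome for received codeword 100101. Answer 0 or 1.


Syndrome = XOR of all bits = 1 XOR 0 XOR 0 XOR 1 XOR 0 XOR 1 = 1

1


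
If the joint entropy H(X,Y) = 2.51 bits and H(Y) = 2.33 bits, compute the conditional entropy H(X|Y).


H(X|Y) = H(X,Y) - H(Y) = 2.51 - 2.33 = 0.18

0.18 bits


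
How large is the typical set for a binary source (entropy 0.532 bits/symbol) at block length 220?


log2|A_typical| = nH = 220 * 0.532 = 117.04, so |A_typical| ~ 2^117.04 = 1.708e+35

1.708e+35


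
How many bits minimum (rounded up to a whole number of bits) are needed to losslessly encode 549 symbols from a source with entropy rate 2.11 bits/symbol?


Minimum bits >= n * H = 549 * 2.11 = 1158.39, rounded up to a whole number of bits = 1159

1159 bits


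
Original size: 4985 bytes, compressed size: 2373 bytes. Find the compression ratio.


Ratio = original / compressed = 4985 / 2373 = 2.1007

2.1007


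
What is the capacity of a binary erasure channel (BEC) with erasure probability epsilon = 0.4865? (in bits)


C = 1 - epsilon = 1 - 0.4865 = 0.5135

0.5135 bits


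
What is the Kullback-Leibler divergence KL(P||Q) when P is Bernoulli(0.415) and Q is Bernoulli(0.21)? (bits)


KL = p*log2(p/q) + (1-p)*log2((1-p)/(1-q)) = 0.415*log2(0.415/0.21) + 0.585*log2(0.585/0.79) = 0.1543

0.1543 bits


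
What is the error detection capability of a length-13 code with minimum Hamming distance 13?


Detection capability = d_min - 1 = 13 - 1 = 12

12 errors


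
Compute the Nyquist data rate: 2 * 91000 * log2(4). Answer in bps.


Rate = 2 * B * log2(M) = 2 * 91000 * 2.0 = 364000.0

364000.0 bps


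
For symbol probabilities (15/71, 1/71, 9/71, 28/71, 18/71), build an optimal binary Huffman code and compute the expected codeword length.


Huffman construction (repeatedly merge the two least-probable nodes; each merge adds 1 bit to every symbol beneath it): 1/71 + 9/71 = 10/71; 10/71 + 15/71 = 25/71; 18/71 + 25/71 = 43/71; 28/71 + 43/71 = 1. Resulting codeword lengths (in the order the probabilities were given): (3, 4, 4, 1, 2). L_avg = sum(p_i * l_i) = 15/71*3 + 1/71*4 + 9/71*4 + 28/71*1 + 18/71*2 = 149/71 = 2.0986

2.0986 bits


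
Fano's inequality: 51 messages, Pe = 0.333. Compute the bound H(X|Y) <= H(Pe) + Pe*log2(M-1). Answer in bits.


H(Pe) = -Pe*log2(Pe) - (1-Pe)*log2(1-Pe) = -0.333*log2(0.333) - 0.667*log2(0.667) = 0.528273 + 0.389689 = 0.918. Pe*log2(M-1) = 0.333*log2(50) = 1.879404. Bound = H(Pe) + Pe*log2(M-1) = 0.528273 + 0.389689 + 1.879404 = 2.7974

2.7974 bits


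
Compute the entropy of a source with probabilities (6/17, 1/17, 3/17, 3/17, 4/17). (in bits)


H = -sum(p_i * log2(p_i)). Terms: -(6/17)*log2(6/17) = 0.530294; -(1/17)*log2(1/17) = 0.240439; -(3/17)*log2(3/17) = 0.441618; -(3/17)*log2(3/17) = 0.441618; -(4/17)*log2(4/17) = 0.491168. H = 0.530294 + 0.240439 + 0.441618 + 0.441618 + 0.491168 = 2.1451

2.1451 bits


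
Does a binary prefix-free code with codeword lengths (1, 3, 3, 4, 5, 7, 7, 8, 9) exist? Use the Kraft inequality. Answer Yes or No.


Kraft sum = sum(2^(-l_i)) = 0.8652, need <= 1. Result: satisfied (a binary prefix-free code with these lengths exists)

Yes


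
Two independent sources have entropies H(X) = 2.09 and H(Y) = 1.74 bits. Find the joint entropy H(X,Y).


For independent variables, H(X,Y) = H(X) + H(Y) = 2.09 + 1.74 = 3.83

3.83 bits


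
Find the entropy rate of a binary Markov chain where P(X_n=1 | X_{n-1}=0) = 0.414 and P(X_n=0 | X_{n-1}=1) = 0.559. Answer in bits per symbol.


Stationary distribution: pi_0 = p10/(p01+p10) = 0.5745, pi_1 = 0.4255. Entropy rate H' = pi_0*H(p01) + pi_1*H(p10) = 0.5745*0.9786 + 0.4255*0.9899 = 0.9834

0.9834 bits/symbol


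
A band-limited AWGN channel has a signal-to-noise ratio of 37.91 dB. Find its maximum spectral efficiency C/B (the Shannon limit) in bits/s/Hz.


SNR_linear = 10^(37.91/10) = 6180.164; C/B = log2(1 + SNR_linear) = log2(1 + 6180.164) = 12.5937

12.5937 bits/s/Hz


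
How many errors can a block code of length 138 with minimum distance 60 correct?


Correction capability = floor((d-1)/2) = floor((60-1)/2) = 29

29 errors


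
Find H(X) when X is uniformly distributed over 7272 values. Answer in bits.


H = log2(n) = log2(7272) = 12.8281

12.8281 bits


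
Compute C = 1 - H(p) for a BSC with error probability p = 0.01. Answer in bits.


H(p) = -p*log2(p) - (1-p)*log2(1-p) = -0.01*log2(0.01) - 0.99*log2(0.99) = 0.066439 + 0.014355 = 0.0808. C = 1 - H(p) = 1 - 0.0808 = 0.9192

0.9192 bits


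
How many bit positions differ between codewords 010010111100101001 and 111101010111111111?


Count differing positions: ^ . ^ ^ ^ ^ ^ . ^ . ^ ^ . ^ . ^ ^ . = 12 differences

12


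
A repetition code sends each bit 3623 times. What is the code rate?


Rate = k/n = 1/3623

1/3623


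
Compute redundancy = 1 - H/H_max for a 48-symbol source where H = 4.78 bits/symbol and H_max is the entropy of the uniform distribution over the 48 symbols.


H_max = log2(K) = log2(48) = 5.585 bits/symbol. Redundancy = 1 - H/H_max = 1 - 4.78/5.585 = 1 - 0.8559 = 0.1441

0.1441


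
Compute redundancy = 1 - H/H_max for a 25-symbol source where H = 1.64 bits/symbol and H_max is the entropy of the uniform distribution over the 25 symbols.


H_max = log2(K) = log2(25) = 4.6439 bits/symbol. Redundancy = 1 - H/H_max = 1 - 1.64/4.6439 = 1 - 0.3532 = 0.6468

0.6468


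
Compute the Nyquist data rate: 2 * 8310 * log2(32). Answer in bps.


Rate = 2 * B * log2(M) = 2 * 8310 * 5.0 = 83100.0

83100.0 bps


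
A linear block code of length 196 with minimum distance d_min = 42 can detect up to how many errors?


Detection capability = d_min - 1 = 42 - 1 = 41

41 errors


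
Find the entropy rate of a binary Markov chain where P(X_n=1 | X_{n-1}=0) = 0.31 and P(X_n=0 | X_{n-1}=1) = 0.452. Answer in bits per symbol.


Stationary distribution: pi_0 = p10/(p01+p10) = 0.5932, pi_1 = 0.4068. Entropy rate H' = pi_0*H(p01) + pi_1*H(p10) = 0.5932*0.8932 + 0.4068*0.9933 = 0.9339

0.9339 bits/symbol


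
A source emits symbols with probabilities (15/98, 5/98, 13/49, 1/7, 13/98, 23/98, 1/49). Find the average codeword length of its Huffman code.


Huffman construction (repeatedly merge the two least-probable nodes; each merge adds 1 bit to every symbol beneath it): 1/49 + 5/98 = 1/14; 1/14 + 13/98 = 10/49; 1/7 + 15/98 = 29/98; 10/49 + 23/98 = 43/98; 13/49 + 29/98 = 55/98; 43/98 + 55/98 = 1. Resulting codeword lengths (in the order the probabilities were given): (3, 4, 2, 3, 3, 2, 4). L_avg = sum(p_i * l_i) = 15/98*3 + 5/98*4 + 13/49*2 + 1/7*3 + 13/98*3 + 23/98*2 + 1/49*4 = 18/7 = 2.5714

2.5714 bits


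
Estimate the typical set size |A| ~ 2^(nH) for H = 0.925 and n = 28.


log2|A_typical| = nH = 28 * 0.925 = 25.9, so |A_typical| ~ 2^25.9 = 6.261e+07

6.261e+07
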